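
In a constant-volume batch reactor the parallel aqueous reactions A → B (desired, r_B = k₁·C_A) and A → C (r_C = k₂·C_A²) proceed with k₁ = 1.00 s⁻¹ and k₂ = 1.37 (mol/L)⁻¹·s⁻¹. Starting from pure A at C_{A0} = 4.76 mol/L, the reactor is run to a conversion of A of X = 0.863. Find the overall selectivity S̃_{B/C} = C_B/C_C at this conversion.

0.325

C_A = C_{A0}(1−X) = 0.6521 mol/L.
Along a PFR/batch, dC_B/dC_A = −r_B/(r_B+r_C) = −k₁/(k₁+k₂·C_A).
Integrating from C_{A0} to C_A: C_B = (1.00/1.37)·ln[(1.00+1.37·4.76)/(1.00+1.37·0.652)] = 0.7299·ln(7.521/1.893) = 1.007 mol/L.
C_C = (C_{A0}−C_A)−C_B = 3.101 mol/L; S̃_{B/C} = 1.007/3.101 = 0.325.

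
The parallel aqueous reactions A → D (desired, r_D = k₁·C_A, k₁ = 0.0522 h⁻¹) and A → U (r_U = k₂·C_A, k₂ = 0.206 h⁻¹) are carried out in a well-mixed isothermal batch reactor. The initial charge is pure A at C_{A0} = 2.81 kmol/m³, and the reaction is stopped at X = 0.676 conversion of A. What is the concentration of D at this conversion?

0.384 kmol/m³

C_A = C_{A0}(1−X) = 0.9104 kmol/m³.
Both paths are first order in A, so the instantaneous fraction to D is constant: dC_D/d(−C_A) = k₁/(k₁+k₂) = 0.2022.
C_D = 0.2022·(C_{A0}−C_A) = 0.2022×1.900 = 0.384 kmol/m³.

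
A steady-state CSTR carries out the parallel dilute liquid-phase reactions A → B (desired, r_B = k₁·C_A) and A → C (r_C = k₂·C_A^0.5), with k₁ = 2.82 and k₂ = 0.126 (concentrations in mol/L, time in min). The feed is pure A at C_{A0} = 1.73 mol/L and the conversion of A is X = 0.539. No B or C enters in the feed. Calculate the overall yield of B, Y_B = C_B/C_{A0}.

0.513

Exit C_A = C_{A0}(1−X) = 1.73×0.461 = 0.7975 mol/L.
In a CSTR the entire volume is at exit conditions, so r_B = 2.82×0.7975 = 2.249 and r_C = 0.126×0.7975^0.5 = 0.1125.
Fraction of consumed A going to B: r_B/(r_B+r_C) = 0.9524.
C_B = 0.9524·C_{A0}·X = 0.9524×1.73×0.539 = 0.888 mol/L; Y_B = C_B/C_{A0} = 0.513.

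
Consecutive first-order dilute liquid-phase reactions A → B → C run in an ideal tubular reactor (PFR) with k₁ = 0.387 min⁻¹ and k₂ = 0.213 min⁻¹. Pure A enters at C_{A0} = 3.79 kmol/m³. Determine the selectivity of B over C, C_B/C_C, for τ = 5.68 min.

0.881

Solving the coupled first-order balances gives C_B(τ) = [k₁/(k₂−k₁)]·C_{A0}·(e^(−k₁τ) − e^(−k₂τ)).
e^(−k₁τ) = e^(−0.387×5.68) = e^(−2.198) = 0.1110; e^(−k₂τ) = e^(−1.210) = 0.2982.
C_B = 0.387×3.79/(0.213−0.387) × (0.1110−0.2982) = (-8.429)×(-0.1872) = 1.578 kmol/m³.
C_A = C_{A0}e^(−k₁τ) = 0.4207 kmol/m³, so C_C = C_{A0}−C_A−C_B = 1.791 kmol/m³; C_B/C_C = 0.881.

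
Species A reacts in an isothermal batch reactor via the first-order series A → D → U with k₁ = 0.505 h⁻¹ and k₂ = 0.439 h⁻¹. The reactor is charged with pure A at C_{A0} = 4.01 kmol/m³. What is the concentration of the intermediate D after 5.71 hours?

The intermediate concentration in a first-order A→B→C sequence is C_D = k₁C_{A0}(e^(−k₁t) − e^(−k₂t))/(k₂−k₁).
e^(−k₁t) = e^(−0.505×5.71) = e^(−2.884) = 0.05594; e^(−k₂t) = e^(−2.507) = 0.08154.
C_D = 0.505×4.01/(0.439−0.505) × (0.05594−0.08154) = (-30.68)×(-0.02560) = 0.7855 kmol/m³.

0.786 kmol/m³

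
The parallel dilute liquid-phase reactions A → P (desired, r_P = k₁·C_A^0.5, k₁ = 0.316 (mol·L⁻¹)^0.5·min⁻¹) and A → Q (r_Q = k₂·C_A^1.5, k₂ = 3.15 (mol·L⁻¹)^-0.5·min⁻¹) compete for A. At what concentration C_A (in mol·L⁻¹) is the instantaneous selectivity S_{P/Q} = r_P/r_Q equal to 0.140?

S_{P/Q} = (k₁/k₂)·C_A⁻¹ ⇒ C_A = (S·k₂/k₁)^(-1).
= (0.140×3.15/0.316)^(-1) = (1.396)^(-1) = 0.717 mol·L⁻¹.

0.717 mol·L⁻¹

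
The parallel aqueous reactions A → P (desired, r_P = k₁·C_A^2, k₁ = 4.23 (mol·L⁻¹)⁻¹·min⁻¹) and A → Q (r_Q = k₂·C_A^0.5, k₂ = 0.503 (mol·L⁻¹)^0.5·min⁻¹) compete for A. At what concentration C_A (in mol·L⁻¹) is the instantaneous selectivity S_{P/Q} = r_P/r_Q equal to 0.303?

0.109 mol·L⁻¹

S_{P/Q} = (k₁/k₂)·C_A^1.5 ⇒ C_A = (S·k₂/k₁)^(1/1.5).
= (0.303×0.503/4.23)^(0.6667) = (0.03603)^(0.6667) = 0.109 mol·L⁻¹.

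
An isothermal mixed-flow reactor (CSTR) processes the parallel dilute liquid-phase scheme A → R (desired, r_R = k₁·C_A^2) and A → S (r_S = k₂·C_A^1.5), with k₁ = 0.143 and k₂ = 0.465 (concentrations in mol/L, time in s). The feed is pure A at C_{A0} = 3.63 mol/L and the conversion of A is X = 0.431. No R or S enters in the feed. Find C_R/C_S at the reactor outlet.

Exit C_A = C_{A0}(1−X) = 3.63×0.569 = 2.065 mol/L.
A CSTR operates uniformly at the exit composition, giving r_R = 0.6101 and r_S = 1.380 (each k·C_A^n at C_A = 2.065).
Overall selectivity = C_R/C_S = r_Rτ/(r_Sτ) = r_R/r_S = 0.442.

0.442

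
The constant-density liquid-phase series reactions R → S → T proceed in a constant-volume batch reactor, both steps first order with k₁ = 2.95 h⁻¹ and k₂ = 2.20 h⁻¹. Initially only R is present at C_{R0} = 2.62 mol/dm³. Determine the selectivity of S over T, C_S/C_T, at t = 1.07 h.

For first-order series with pure R initially, C_S(t) = k₁C_{R0}/(k₂−k₁)·(e^(−k₁t) − e^(−k₂t)).
e^(−k₁t) = e^(−2.95×1.07) = e^(−3.157) = 0.04257; e^(−k₂t) = e^(−2.354) = 0.09499.
C_S = 2.95×2.62/(2.20−2.95) × (0.04257−0.09499) = (-10.31)×(-0.05241) = 0.5401 mol/dm³.
C_R = C_{R0}e^(−k₁t) = 0.1115 mol/dm³, so C_T = C_{R0}−C_R−C_S = 1.968 mol/dm³; C_S/C_T = 0.274.

0.274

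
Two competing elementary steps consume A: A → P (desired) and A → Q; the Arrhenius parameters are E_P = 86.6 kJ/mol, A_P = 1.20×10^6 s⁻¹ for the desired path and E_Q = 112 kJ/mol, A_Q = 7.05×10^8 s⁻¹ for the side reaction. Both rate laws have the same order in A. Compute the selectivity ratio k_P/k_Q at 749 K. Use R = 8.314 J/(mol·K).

Since both paths have the same order in A, the concentration cancels and S_{P/Q} = k_P/k_Q = (A_P/A_Q)·exp[(E_Q−E_P)/(RT)].
(E_Q−E_P)/(RT) = (112−86.6)×10³/(8.314×749) = 25400/6227 = 4.079.
k_P/k_Q = (1.20×10^6/7.05×10^8)·exp(4.079) = 0.001702 × 59.08 = 0.101.

0.101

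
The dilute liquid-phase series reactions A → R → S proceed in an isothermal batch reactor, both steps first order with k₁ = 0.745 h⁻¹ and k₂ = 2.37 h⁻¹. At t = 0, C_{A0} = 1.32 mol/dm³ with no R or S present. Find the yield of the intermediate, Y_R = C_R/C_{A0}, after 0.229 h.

For first-order series with pure A initially, C_R(t) = k₁C_{A0}/(k₂−k₁)·(e^(−k₁t) − e^(−k₂t)).
e^(−k₁t) = e^(−0.745×0.229) = e^(−0.1706) = 0.8432; e^(−k₂t) = e^(−0.5427) = 0.5812.
C_R = 0.745×1.32/(2.37−0.745) × (0.8432−0.5812) = 0.6052×0.2620 = 0.1586 mol/dm³.
Y_R = C_R/C_{A0} = 0.1586/1.32 = 0.120.

0.120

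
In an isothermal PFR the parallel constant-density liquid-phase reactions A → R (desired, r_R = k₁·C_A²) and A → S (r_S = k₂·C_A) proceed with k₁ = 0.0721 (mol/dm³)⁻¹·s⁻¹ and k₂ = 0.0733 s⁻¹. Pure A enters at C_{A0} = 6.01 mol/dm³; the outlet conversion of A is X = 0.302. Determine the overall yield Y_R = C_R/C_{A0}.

C_A = C_{A0}(1−X) = 4.195 mol/dm³.
Along a PFR/batch, dC_S/dC_A = −r_S/(r_R+r_S) = −k₂/(k₂+k₁·C_A).
Integrating from C_{A0} to C_A: C_S = (0.0733/0.0721)·ln[(0.0733+0.0721·6.01)/(0.0733+0.0721·4.19)] = 1.017·ln(0.5066/0.3758) = 0.3038 mol/dm³.
Then C_R = (C_{A0}−C_A) − C_S = 1.815 − 0.3038 = 1.511 mol/dm³.
Y_R = C_R/C_{A0} = 1.511/6.01 = 0.251.

0.251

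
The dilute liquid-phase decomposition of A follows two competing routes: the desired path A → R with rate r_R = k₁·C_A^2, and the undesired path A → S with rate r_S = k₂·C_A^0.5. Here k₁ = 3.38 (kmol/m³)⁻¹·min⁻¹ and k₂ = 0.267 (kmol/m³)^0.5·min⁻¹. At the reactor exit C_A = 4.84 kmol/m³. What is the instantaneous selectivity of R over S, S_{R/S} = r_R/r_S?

S_{R/S} = r_R/r_S = (k₁·C_A^2)/(k₂·C_A^0.5) = (k₁/k₂)·C_A^1.5.
= (3.38×4.840^2) / (0.267×4.840^0.5) = 79.18/0.5874 = 135.
Since the desired path is higher order in A, keeping C_A high (PFR or concentrated feed) favours R.

135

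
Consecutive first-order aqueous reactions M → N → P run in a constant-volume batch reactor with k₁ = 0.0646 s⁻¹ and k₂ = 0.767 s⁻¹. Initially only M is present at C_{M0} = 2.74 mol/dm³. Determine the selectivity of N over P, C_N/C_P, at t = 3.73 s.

0.456

The intermediate concentration in a first-order A→B→C sequence is C_N = k₁C_{M0}(e^(−k₁t) − e^(−k₂t))/(k₂−k₁).
e^(−k₁t) = e^(−0.0646×3.73) = e^(−0.2410) = 0.7859; e^(−k₂t) = e^(−2.861) = 0.05722.
C_N = 0.0646×2.74/(0.767−0.0646) × (0.7859−0.05722) = 0.2520×0.7287 = 0.1836 mol/dm³.
C_M = C_{M0}e^(−k₁t) = 2.153 mol/dm³, so C_P = C_{M0}−C_M−C_N = 0.4031 mol/dm³; C_N/C_P = 0.456.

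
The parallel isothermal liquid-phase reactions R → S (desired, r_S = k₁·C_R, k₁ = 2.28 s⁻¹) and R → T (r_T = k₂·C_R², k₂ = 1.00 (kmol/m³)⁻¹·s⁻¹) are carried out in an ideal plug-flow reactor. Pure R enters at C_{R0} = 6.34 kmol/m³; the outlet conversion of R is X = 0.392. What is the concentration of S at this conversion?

C_R = C_{R0}(1−X) = 3.855 kmol/m³.
Along a PFR/batch, dC_S/dC_R = −r_S/(r_S+r_T) = −k₁/(k₁+k₂·C_R).
Integrating from C_{R0} to C_R: C_S = (2.28/1.00)·ln[(2.28+1.00·6.34)/(2.28+1.00·3.85)] = 2.280·ln(8.620/6.135) = 0.7755 kmol/m³.

0.775 kmol/m³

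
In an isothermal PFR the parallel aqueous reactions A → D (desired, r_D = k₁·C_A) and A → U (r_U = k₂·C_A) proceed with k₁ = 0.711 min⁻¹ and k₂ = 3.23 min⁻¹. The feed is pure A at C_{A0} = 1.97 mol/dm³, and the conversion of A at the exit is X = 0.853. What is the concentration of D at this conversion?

C_A = C_{A0}(1−X) = 0.2896 mol/dm³.
Both paths are first order in A, so the instantaneous fraction to D is constant: dC_D/d(−C_A) = k₁/(k₁+k₂) = 0.1804.
C_D = 0.1804·(C_{A0}−C_A) = 0.1804×1.680 = 0.303 mol/dm³.

0.303 mol/dm³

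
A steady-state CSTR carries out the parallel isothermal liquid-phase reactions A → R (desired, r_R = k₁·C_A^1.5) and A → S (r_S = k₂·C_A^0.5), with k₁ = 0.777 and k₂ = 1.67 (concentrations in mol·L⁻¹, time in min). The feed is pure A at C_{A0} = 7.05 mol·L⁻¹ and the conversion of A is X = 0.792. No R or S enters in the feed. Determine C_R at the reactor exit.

Exit C_A = C_{A0}(1−X) = 7.05×0.208 = 1.466 mol·L⁻¹.
In a CSTR the entire volume is at exit conditions, so r_R = 0.777×1.466^1.5 = 1.380 and r_S = 1.67×1.466^0.5 = 2.022.
Fraction of consumed A going to R: r_R/(r_R+r_S) = 0.4056.
C_R = 0.4056·C_{A0}·X = 0.4056×7.05×0.792 = 2.26 mol·L⁻¹.

2.26 mol·L⁻¹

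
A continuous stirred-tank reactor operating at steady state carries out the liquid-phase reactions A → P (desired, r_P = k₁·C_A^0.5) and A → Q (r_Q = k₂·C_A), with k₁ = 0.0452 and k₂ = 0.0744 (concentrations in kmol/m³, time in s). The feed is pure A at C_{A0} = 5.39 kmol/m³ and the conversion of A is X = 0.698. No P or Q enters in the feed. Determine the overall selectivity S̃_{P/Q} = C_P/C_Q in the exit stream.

0.476

Exit C_A = C_{A0}(1−X) = 5.39×0.302 = 1.628 kmol/m³.
Rates in a CSTR are evaluated at the outlet concentration: r_P = 0.0452×1.628^0.5 = 0.05767, r_Q = 0.0744×1.628 = 0.1211.
Overall selectivity = C_P/C_Q = r_Pτ/(r_Qτ) = r_P/r_Q = 0.476.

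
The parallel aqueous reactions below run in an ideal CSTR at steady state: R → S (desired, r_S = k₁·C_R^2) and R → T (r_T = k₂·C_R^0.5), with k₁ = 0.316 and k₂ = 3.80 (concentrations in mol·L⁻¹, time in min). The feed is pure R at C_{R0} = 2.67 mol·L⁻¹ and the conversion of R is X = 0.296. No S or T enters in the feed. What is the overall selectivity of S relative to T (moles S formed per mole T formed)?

0.214

Exit C_R = C_{R0}(1−X) = 2.67×0.704 = 1.880 mol·L⁻¹.
Rates in a CSTR are evaluated at the outlet concentration: r_S = 0.316×1.880^2 = 1.116, r_T = 3.80×1.880^0.5 = 5.210.
Overall selectivity = C_S/C_T = r_Sτ/(r_Tτ) = r_S/r_T = 0.214.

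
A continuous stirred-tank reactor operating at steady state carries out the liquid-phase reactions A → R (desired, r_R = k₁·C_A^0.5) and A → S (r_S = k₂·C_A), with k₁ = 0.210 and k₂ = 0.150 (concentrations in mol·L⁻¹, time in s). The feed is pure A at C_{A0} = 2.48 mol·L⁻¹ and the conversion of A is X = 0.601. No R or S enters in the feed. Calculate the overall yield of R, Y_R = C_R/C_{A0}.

Exit C_A = C_{A0}(1−X) = 2.48×0.399 = 0.9895 mol·L⁻¹.
A CSTR operates uniformly at the exit composition, giving r_R = 0.2089 and r_S = 0.1484 (each k·C_A^n at C_A = 0.9895).
Fraction of consumed A going to R: r_R/(r_R+r_S) = 0.5846.
C_R = 0.5846·C_{A0}·X = 0.5846×2.48×0.601 = 0.871 mol·L⁻¹; Y_R = C_R/C_{A0} = 0.351.

0.351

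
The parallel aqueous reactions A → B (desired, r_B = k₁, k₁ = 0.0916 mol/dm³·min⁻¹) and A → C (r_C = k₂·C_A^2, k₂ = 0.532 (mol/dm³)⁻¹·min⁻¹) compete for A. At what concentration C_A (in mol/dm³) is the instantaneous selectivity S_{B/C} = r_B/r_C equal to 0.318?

S_{B/C} = (k₁/k₂)·C_A^-2 ⇒ C_A = (S·k₂/k₁)^(-0.5).
= (0.318×0.532/0.0916)^(-0.5) = (1.847)^(-0.5) = 0.736 mol/dm³.

0.736 mol/dm³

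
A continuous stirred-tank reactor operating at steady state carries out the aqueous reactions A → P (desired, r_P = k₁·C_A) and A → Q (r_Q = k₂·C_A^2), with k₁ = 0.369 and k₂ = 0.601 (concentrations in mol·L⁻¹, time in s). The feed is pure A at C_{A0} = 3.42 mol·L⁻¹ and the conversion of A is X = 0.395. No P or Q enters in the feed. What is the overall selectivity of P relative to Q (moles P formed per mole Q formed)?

Exit C_A = C_{A0}(1−X) = 3.42×0.605 = 2.069 mol·L⁻¹.
A CSTR operates uniformly at the exit composition, giving r_P = 0.7635 and r_Q = 2.573 (each k·C_A^n at C_A = 2.069).
Overall selectivity = C_P/C_Q = r_Pτ/(r_Qτ) = r_P/r_Q = 0.297.

0.297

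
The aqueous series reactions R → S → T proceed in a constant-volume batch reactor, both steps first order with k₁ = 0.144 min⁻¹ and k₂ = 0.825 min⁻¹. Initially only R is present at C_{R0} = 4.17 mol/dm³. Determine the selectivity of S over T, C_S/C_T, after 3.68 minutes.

The intermediate concentration in a first-order A→B→C sequence is C_S = k₁C_{R0}(e^(−k₁t) − e^(−k₂t))/(k₂−k₁).
e^(−k₁t) = e^(−0.144×3.68) = e^(−0.5299) = 0.5887; e^(−k₂t) = e^(−3.036) = 0.04803.
C_S = 0.144×4.17/(0.825−0.144) × (0.5887−0.04803) = 0.8818×0.5406 = 0.4767 mol/dm³.
C_R = C_{R0}e^(−k₁t) = 2.455 mol/dm³, so C_T = C_{R0}−C_R−C_S = 1.239 mol/dm³; C_S/C_T = 0.385.

0.385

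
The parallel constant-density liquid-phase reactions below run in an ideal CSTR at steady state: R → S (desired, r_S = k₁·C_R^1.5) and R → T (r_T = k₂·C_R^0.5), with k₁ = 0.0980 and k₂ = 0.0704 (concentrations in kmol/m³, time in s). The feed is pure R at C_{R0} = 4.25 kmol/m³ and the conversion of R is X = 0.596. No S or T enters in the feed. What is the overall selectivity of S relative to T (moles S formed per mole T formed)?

2.39

Exit C_R = C_{R0}(1−X) = 4.25×0.404 = 1.717 kmol/m³.
In a CSTR the entire volume is at exit conditions, so r_S = 0.0980×1.717^1.5 = 0.2205 and r_T = 0.0704×1.717^0.5 = 0.09225.
Overall selectivity = C_S/C_T = r_Sτ/(r_Tτ) = r_S/r_T = 2.39.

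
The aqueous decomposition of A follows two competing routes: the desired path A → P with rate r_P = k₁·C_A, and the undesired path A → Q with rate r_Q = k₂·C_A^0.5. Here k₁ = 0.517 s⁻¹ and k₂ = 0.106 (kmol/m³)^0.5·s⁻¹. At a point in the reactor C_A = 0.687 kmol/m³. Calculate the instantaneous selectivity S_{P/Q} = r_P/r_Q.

S_{P/Q} = r_P/r_Q = (k₁·C_A)/(k₂·C_A^0.5) = (k₁/k₂)·C_A^0.5.
= (0.517×0.6870) / (0.106×0.6870^0.5) = 0.3552/0.08786 = 4.04.
Since the desired path is higher order in A, keeping C_A high (PFR or concentrated feed) favours P.

4.04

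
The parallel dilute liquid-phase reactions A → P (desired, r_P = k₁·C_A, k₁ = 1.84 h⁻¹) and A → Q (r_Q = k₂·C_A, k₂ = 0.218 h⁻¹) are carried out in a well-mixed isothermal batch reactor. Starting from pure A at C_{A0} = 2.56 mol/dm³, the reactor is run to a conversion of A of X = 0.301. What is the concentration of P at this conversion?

C_A = C_{A0}(1−X) = 1.789 mol/dm³.
Both paths are first order in A, so the instantaneous fraction to P is constant: dC_P/d(−C_A) = k₁/(k₁+k₂) = 0.8941.
C_P = 0.8941·(C_{A0}−C_A) = 0.8941×0.7706 = 0.689 mol/dm³.

0.689 mol/dm³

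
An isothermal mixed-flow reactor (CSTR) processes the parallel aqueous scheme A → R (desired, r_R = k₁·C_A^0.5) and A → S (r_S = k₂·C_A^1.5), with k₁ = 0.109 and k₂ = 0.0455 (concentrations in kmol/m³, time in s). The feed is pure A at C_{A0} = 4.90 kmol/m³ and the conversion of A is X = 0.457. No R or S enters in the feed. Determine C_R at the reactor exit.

1.06 kmol/m³

Exit C_A = C_{A0}(1−X) = 4.90×0.543 = 2.661 kmol/m³.
A CSTR operates uniformly at the exit composition, giving r_R = 0.1778 and r_S = 0.1975 (each k·C_A^n at C_A = 2.661).
Fraction of consumed A going to R: r_R/(r_R+r_S) = 0.4738.
C_R = 0.4738·C_{A0}·X = 0.4738×4.90×0.457 = 1.06 kmol/m³.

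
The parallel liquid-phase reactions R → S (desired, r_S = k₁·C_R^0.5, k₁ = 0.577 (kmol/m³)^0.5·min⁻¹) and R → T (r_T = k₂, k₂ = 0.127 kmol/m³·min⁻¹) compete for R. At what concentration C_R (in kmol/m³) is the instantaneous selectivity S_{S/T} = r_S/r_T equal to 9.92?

4.77 kmol/m³

S_{S/T} = (k₁/k₂)·C_R^0.5 ⇒ C_R = (S·k₂/k₁)^(2).
= (9.92×0.127/0.577)^(2) = (2.183)^(2) = 4.77 kmol/m³.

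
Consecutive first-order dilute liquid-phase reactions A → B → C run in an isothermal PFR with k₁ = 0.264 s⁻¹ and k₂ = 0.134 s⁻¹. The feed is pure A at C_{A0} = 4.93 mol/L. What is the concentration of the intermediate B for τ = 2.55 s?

2.01 mol/L

The intermediate concentration in a first-order A→B→C sequence is C_B = k₁C_{A0}(e^(−k₁τ) − e^(−k₂τ))/(k₂−k₁).
e^(−k₁τ) = e^(−0.264×2.55) = e^(−0.6732) = 0.5101; e^(−k₂τ) = e^(−0.3417) = 0.7106.
C_B = 0.264×4.93/(0.134−0.264) × (0.5101−0.7106) = (-10.01)×(-0.2005) = 2.007 mol/L.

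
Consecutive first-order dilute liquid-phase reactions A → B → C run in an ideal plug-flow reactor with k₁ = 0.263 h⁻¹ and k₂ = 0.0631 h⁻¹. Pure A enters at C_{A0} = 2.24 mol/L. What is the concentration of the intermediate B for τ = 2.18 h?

0.907 mol/L

Solving the coupled first-order balances gives C_B(τ) = [k₁/(k₂−k₁)]·C_{A0}·(e^(−k₁τ) − e^(−k₂τ)).
e^(−k₁τ) = e^(−0.263×2.18) = e^(−0.5733) = 0.5636; e^(−k₂τ) = e^(−0.1376) = 0.8715.
C_B = 0.263×2.24/(0.0631−0.263) × (0.5636−0.8715) = (-2.947)×(-0.3078) = 0.9072 mol/L.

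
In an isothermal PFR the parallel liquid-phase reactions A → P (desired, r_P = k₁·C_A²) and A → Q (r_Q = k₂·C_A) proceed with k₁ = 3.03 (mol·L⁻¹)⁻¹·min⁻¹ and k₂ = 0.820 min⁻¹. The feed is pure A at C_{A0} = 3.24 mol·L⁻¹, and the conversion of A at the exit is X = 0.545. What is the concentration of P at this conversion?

C_A = C_{A0}(1−X) = 1.474 mol·L⁻¹.
Along a PFR/batch, dC_Q/dC_A = −r_Q/(r_P+r_Q) = −k₂/(k₂+k₁·C_A).
Integrating from C_{A0} to C_A: C_Q = (0.820/3.03)·ln[(0.820+3.03·3.24)/(0.820+3.03·1.47)] = 0.2706·ln(10.64/5.287) = 0.1892 mol·L⁻¹.
Then C_P = (C_{A0}−C_A) − C_Q = 1.766 − 0.1892 = 1.577 mol·L⁻¹.

1.58 mol·L⁻¹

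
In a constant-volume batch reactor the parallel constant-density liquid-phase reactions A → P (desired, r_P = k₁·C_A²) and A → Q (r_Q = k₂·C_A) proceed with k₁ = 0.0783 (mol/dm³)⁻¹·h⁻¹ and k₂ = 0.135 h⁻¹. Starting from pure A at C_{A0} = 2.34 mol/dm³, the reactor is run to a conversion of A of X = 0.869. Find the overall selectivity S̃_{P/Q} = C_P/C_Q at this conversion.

0.700

C_A = C_{A0}(1−X) = 0.3065 mol/dm³.
Along a PFR/batch, dC_Q/dC_A = −r_Q/(r_P+r_Q) = −k₂/(k₂+k₁·C_A).
Integrating from C_{A0} to C_A: C_Q = (0.135/0.0783)·ln[(0.135+0.0783·2.34)/(0.135+0.0783·0.307)] = 1.724·ln(0.3182/0.1590) = 1.196 mol/dm³.
Then C_P = (C_{A0}−C_A) − C_Q = 2.033 − 1.196 = 0.8372 mol/dm³.
S̃_{P/Q} = C_P/C_Q = 0.8372/1.196 = 0.700.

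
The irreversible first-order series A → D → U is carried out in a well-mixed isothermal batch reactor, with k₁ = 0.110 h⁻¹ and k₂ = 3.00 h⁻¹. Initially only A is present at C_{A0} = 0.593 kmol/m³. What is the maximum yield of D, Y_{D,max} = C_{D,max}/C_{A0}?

0.0323

At the optimum, C_{D,max}/C_{A0} = (k₁/k₂)^[k₂/(k₂−k₁)].
= (0.110/3.00)^(3.00/(3.00−0.110)) = (0.03667)^(1.038) = 0.03233.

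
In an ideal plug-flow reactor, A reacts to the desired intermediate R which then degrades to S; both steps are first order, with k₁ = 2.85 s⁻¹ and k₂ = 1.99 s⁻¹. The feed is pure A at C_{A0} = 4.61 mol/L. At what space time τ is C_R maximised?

Setting dC_R/dτ = 0 gives τ_opt = ln(k₂/k₁)/(k₂−k₁).
= ln(1.99/2.85)/(1.99−2.85) = ln(0.6982)/-0.8600 = -0.3592/-0.8600 = 0.418 s.

0.418 s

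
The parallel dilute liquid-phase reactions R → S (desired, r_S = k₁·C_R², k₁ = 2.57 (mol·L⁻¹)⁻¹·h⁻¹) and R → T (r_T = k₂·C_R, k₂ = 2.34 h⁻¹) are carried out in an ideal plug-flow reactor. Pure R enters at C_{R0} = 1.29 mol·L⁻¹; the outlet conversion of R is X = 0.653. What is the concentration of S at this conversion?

C_R = C_{R0}(1−X) = 0.4476 mol·L⁻¹.
Along a PFR/batch, dC_T/dC_R = −r_T/(r_S+r_T) = −k₂/(k₂+k₁·C_R).
Integrating from C_{R0} to C_R: C_T = (2.34/2.57)·ln[(2.34+2.57·1.29)/(2.34+2.57·0.448)] = 0.9105·ln(5.655/3.490) = 0.4394 mol·L⁻¹.
Then C_S = (C_{R0}−C_R) − C_T = 0.8424 − 0.4394 = 0.4030 mol·L⁻¹.

0.403 mol·L⁻¹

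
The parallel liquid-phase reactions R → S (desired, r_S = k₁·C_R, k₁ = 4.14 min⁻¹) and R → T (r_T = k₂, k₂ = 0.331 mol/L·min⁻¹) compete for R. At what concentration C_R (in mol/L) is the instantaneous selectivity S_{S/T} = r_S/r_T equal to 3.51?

0.281 mol/L

S_{S/T} = (k₁/k₂)·C_R ⇒ C_R = S·k₂/k₁.
= 3.51×0.331/4.14 = 0.281 mol/L.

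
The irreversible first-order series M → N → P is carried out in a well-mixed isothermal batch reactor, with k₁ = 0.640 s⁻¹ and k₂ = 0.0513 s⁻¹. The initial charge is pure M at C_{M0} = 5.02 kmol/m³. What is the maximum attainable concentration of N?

Evaluating C_N at t_opt = ln(k₂/k₁)/(k₂−k₁) gives C_{N,max}/C_{M0} = (k₁/k₂)^[k₂/(k₂−k₁)].
= (0.640/0.0513)^(0.0513/(0.0513−0.640)) = (12.48)^(-0.08714) = 0.8026.
C_{N,max} = 0.8026×5.02 = 4.03 kmol/m³.

4.03 kmol/m³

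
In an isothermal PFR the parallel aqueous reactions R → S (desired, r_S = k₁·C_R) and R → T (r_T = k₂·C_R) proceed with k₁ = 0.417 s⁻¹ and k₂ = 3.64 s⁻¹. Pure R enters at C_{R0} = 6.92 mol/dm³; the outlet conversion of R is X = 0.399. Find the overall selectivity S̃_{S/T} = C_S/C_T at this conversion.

C_R = C_{R0}(1−X) = 4.159 mol/dm³.
Both paths are first order in R, so the instantaneous fraction to S is constant: dC_S/d(−C_R) = k₁/(k₁+k₂) = 0.1028.
C_S = 0.1028·(C_{R0}−C_R) = 0.1028×2.761 = 0.284 mol/dm³.
C_T = (C_{R0}−C_R)−C_S = 2.477 mol/dm³; S̃_{S/T} = 0.2838/2.477 = 0.115.

0.115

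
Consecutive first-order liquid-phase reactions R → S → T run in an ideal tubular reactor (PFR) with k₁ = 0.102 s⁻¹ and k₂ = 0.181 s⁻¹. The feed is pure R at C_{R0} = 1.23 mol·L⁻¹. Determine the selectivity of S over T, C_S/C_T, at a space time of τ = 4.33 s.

2.06

Solving the coupled first-order balances gives C_S(τ) = [k₁/(k₂−k₁)]·C_{R0}·(e^(−k₁τ) − e^(−k₂τ)).
e^(−k₁τ) = e^(−0.102×4.33) = e^(−0.4417) = 0.6430; e^(−k₂τ) = e^(−0.7837) = 0.4567.
C_S = 0.102×1.23/(0.181−0.102) × (0.6430−0.4567) = 1.588×0.1863 = 0.2958 mol·L⁻¹.
C_R = C_{R0}e^(−k₁τ) = 0.7909 mol·L⁻¹, so C_T = C_{R0}−C_R−C_S = 0.1433 mol·L⁻¹; C_S/C_T = 2.06.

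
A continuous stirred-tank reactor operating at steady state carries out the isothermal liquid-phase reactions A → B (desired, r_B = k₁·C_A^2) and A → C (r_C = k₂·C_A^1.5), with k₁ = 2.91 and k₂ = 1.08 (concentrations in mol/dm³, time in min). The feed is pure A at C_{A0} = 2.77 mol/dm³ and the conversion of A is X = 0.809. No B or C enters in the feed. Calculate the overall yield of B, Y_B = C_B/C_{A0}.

0.536

Exit C_A = C_{A0}(1−X) = 2.77×0.191 = 0.5291 mol/dm³.
A CSTR operates uniformly at the exit composition, giving r_B = 0.8146 and r_C = 0.4156 (each k·C_A^n at C_A = 0.5291).
Fraction of consumed A going to B: r_B/(r_B+r_C) = 0.6621.
C_B = 0.6621·C_{A0}·X = 0.6621×2.77×0.809 = 1.48 mol/dm³; Y_B = C_B/C_{A0} = 0.536.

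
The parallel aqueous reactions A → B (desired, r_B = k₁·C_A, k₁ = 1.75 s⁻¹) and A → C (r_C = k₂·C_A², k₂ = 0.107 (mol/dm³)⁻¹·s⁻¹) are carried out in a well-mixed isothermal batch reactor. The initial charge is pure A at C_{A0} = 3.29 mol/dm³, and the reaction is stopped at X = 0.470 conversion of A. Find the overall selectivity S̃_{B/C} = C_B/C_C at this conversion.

6.53

C_A = C_{A0}(1−X) = 1.744 mol/dm³.
Along a PFR/batch, dC_B/dC_A = −r_B/(r_B+r_C) = −k₁/(k₁+k₂·C_A).
Integrating from C_{A0} to C_A: C_B = (1.75/0.107)·ln[(1.75+0.107·3.29)/(1.75+0.107·1.74)] = 16.36·ln(2.102/1.937) = 1.341 mol/dm³.
C_C = (C_{A0}−C_A)−C_B = 0.2055 mol/dm³; S̃_{B/C} = 1.341/0.2055 = 6.53.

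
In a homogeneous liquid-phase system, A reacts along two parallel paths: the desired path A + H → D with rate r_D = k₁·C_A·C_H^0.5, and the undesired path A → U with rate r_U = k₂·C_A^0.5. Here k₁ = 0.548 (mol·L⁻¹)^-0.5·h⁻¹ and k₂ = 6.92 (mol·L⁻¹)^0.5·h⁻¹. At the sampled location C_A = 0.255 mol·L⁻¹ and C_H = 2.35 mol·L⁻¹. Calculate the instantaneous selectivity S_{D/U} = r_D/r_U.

S_{D/U} = r_D/r_U = (k₁·C_A·C_H^0.5)/(k₂·C_A^0.5) = (k₁/k₂)·C_A^0.5·C_H^0.5.
= (0.548×0.2550×2.350^0.5) / (6.92×0.2550^0.5) = 0.2142/3.494 = 0.0613.

0.0613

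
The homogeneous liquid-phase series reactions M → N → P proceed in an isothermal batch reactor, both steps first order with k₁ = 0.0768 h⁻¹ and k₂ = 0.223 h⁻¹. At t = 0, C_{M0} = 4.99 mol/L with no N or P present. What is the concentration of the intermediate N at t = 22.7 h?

Solving the coupled first-order balances gives C_N(t) = [k₁/(k₂−k₁)]·C_{M0}·(e^(−k₁t) − e^(−k₂t)).
e^(−k₁t) = e^(−0.0768×22.7) = e^(−1.743) = 0.1749; e^(−k₂t) = e^(−5.062) = 0.006332.
C_N = 0.0768×4.99/(0.223−0.0768) × (0.1749−0.006332) = 2.621×0.1686 = 0.4419 mol/L.

0.442 mol/L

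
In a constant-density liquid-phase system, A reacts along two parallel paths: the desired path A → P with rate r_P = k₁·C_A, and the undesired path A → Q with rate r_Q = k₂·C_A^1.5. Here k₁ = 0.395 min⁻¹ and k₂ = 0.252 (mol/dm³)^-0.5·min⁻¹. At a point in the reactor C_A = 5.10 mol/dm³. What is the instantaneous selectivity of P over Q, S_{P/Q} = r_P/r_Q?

S_{P/Q} = r_P/r_Q = (k₁·C_A)/(k₂·C_A^1.5) = (k₁/k₂)·C_A^-0.5.
= (0.395×5.100) / (0.252×5.100^1.5) = 2.014/2.902 = 0.694.

0.694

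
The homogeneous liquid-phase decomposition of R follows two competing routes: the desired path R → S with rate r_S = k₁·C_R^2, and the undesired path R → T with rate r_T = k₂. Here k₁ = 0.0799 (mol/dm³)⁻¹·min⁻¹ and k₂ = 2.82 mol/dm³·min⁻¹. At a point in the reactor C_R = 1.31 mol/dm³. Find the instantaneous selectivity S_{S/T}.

0.0486

S_{S/T} = r_S/r_T = (k₁·C_R^2)/(k₂) = (k₁/k₂)·C_R^2.
= (0.0799×1.310^2) / (2.82) = 0.1371/2.820 = 0.0486.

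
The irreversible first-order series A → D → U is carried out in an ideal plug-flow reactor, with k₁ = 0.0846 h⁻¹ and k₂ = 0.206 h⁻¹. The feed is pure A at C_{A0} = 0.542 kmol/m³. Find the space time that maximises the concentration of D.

Setting dC_D/dτ = 0 gives τ_opt = ln(k₂/k₁)/(k₂−k₁).
= ln(0.206/0.0846)/(0.206−0.0846) = ln(2.435)/0.1214 = 0.8899/0.1214 = 7.33 h.

7.33 h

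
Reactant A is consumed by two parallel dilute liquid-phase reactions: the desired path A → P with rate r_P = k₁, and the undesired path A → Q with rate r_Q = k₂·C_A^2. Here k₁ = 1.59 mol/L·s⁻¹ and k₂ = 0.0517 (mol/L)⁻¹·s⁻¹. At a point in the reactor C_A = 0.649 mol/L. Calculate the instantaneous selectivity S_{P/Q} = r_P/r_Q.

S_{P/Q} = r_P/r_Q = (k₁)/(k₂·C_A^2) = (k₁/k₂)·C_A^-2.
= (1.59) / (0.0517×0.6490^2) = 1.590/0.02178 = 73.0.
The undesired path is higher order in A, so low C_A (CSTR or dilute feed) favours P.

73.0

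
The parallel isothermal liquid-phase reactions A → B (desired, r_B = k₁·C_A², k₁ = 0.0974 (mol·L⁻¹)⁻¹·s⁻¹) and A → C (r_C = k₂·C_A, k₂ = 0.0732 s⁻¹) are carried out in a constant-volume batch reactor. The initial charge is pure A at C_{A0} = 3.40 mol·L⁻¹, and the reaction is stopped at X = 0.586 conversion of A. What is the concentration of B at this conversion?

1.50 mol·L⁻¹

C_A = C_{A0}(1−X) = 1.408 mol·L⁻¹.
Along a PFR/batch, dC_C/dC_A = −r_C/(r_B+r_C) = −k₂/(k₂+k₁·C_A).
Integrating from C_{A0} to C_A: C_C = (0.0732/0.0974)·ln[(0.0732+0.0974·3.40)/(0.0732+0.0974·1.41)] = 0.7515·ln(0.4044/0.2103) = 0.4913 mol·L⁻¹.
Then C_B = (C_{A0}−C_A) − C_C = 1.992 − 0.4913 = 1.501 mol·L⁻¹.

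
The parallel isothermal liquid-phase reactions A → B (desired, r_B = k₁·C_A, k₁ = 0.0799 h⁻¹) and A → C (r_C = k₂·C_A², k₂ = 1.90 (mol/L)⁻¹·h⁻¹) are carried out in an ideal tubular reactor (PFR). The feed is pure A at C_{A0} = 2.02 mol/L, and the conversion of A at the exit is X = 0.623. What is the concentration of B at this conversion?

C_A = C_{A0}(1−X) = 0.7615 mol/L.
Along a PFR/batch, dC_B/dC_A = −r_B/(r_B+r_C) = −k₁/(k₁+k₂·C_A).
Integrating from C_{A0} to C_A: C_B = (0.0799/1.90)·ln[(0.0799+1.90·2.02)/(0.0799+1.90·0.762)] = 0.04205·ln(3.918/1.527) = 0.03963 mol/L.

0.0396 mol/L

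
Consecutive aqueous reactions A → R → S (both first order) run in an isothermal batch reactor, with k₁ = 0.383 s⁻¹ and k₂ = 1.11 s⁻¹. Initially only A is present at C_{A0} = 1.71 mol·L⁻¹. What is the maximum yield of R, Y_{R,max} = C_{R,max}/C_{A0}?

Evaluating C_R at t_opt = ln(k₂/k₁)/(k₂−k₁) gives C_{R,max}/C_{A0} = (k₁/k₂)^[k₂/(k₂−k₁)].
= (0.383/1.11)^(1.11/(1.11−0.383)) = (0.3450)^(1.527) = 0.1970.

0.197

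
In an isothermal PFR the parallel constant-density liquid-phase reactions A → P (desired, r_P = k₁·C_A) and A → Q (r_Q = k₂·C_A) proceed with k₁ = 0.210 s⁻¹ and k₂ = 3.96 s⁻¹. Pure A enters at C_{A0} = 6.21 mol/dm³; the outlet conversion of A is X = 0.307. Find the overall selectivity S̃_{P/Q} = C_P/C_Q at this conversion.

C_A = C_{A0}(1−X) = 4.304 mol/dm³.
Both paths are first order in A, so the instantaneous fraction to P is constant: dC_P/d(−C_A) = k₁/(k₁+k₂) = 0.05036.
C_P = 0.05036·(C_{A0}−C_A) = 0.05036×1.906 = 0.0960 mol/dm³.
C_Q = (C_{A0}−C_A)−C_P = 1.810 mol/dm³; S̃_{P/Q} = 0.09601/1.810 = 0.0530.

0.0530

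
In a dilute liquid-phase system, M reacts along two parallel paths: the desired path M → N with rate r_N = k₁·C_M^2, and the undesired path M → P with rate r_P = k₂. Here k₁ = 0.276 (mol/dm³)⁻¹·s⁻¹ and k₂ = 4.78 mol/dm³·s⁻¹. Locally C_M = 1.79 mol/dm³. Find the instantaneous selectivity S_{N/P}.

S_{N/P} = r_N/r_P = (k₁·C_M^2)/(k₂) = (k₁/k₂)·C_M^2.
= (0.276×1.790^2) / (4.78) = 0.8843/4.780 = 0.185.
Since the desired path is higher order in M, keeping C_M high (PFR or concentrated feed) favours N.

0.185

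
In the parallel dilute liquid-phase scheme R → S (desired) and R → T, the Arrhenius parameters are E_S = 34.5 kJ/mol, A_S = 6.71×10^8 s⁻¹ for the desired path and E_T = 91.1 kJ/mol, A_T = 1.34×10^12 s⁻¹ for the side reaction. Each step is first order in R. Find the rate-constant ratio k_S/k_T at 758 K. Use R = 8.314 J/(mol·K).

3.98

With equal orders, S_{S/T} = k_S/k_T = (A_S/A_T)·exp[(E_T−E_S)/(RT)].
(E_T−E_S)/(RT) = (91.1−34.5)×10³/(8.314×758) = 56600/6302 = 8.981.
k_S/k_T = (6.71×10^8/1.34×10^12)·exp(8.981) = 5.007×10^-4 × 7953 = 3.98.
Since E_S < E_T, lowering the temperature improves selectivity toward S.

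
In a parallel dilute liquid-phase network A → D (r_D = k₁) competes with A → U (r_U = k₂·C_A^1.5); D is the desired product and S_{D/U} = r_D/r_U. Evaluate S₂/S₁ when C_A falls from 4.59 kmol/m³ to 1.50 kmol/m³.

S_{D/U} = (k₁/k₂)·C_A^-1.5, so S₂/S₁ = (C_{A,2}/C_{A,1})^-1.5.
= (1.50/4.59)^(-1.5) = (0.3268)^(-1.5) = 5.35.
Selectivity toward D rises as C_A falls — low-concentration operation is favoured.

5.35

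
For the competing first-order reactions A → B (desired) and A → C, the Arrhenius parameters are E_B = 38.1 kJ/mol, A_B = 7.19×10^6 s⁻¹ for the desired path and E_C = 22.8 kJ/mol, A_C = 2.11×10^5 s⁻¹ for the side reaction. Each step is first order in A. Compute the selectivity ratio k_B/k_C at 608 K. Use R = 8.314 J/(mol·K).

With equal orders, S_{B/C} = k_B/k_C = (A_B/A_C)·exp[(E_C−E_B)/(RT)].
(E_C−E_B)/(RT) = (22.8−38.1)×10³/(8.314×608) = -15300/5055 = -3.027.
k_B/k_C = (7.19×10^6/2.11×10^5)·exp(-3.027) = 34.08 × 0.04847 = 1.65.

1.65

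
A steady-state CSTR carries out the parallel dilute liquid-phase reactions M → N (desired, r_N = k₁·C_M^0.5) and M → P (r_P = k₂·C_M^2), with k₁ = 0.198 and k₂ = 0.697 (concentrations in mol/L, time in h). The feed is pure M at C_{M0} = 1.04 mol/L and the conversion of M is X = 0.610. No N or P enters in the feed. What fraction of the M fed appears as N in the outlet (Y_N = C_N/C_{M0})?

Exit C_M = C_{M0}(1−X) = 1.04×0.390 = 0.4056 mol/L.
Rates in a CSTR are evaluated at the outlet concentration: r_N = 0.198×0.4056^0.5 = 0.1261, r_P = 0.697×0.4056^2 = 0.1147.
Fraction of consumed M going to N: r_N/(r_N+r_P) = 0.5237.
C_N = 0.5237·C_{M0}·X = 0.5237×1.04×0.610 = 0.332 mol/L; Y_N = C_N/C_{M0} = 0.319.

0.319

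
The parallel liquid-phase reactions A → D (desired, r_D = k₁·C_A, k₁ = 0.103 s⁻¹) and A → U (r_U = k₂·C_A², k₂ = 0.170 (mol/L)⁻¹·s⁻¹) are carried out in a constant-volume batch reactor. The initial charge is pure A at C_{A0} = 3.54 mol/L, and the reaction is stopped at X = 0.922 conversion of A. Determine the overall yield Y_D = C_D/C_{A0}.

0.265

C_A = C_{A0}(1−X) = 0.2761 mol/L.
Along a PFR/batch, dC_D/dC_A = −r_D/(r_D+r_U) = −k₁/(k₁+k₂·C_A).
Integrating from C_{A0} to C_A: C_D = (0.103/0.170)·ln[(0.103+0.170·3.54)/(0.103+0.170·0.276)] = 0.6059·ln(0.7048/0.1499) = 0.9377 mol/L.
Y_D = C_D/C_{A0} = 0.9377/3.54 = 0.265.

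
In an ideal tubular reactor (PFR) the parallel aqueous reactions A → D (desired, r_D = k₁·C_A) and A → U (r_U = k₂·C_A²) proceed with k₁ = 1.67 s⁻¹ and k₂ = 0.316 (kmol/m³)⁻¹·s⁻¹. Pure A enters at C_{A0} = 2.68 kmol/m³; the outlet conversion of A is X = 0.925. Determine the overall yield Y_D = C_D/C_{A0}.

C_A = C_{A0}(1−X) = 0.2010 kmol/m³.
Along a PFR/batch, dC_D/dC_A = −r_D/(r_D+r_U) = −k₁/(k₁+k₂·C_A).
Integrating from C_{A0} to C_A: C_D = (1.67/0.316)·ln[(1.67+0.316·2.68)/(1.67+0.316·0.201)] = 5.285·ln(2.517/1.734) = 1.971 kmol/m³.
Y_D = C_D/C_{A0} = 1.971/2.68 = 0.735.

0.735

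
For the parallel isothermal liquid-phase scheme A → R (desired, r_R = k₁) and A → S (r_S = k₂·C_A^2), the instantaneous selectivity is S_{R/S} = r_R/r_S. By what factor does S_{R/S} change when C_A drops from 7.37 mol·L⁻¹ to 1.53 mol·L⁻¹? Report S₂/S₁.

23.2

S_{R/S} = (k₁/k₂)·C_A^-2, so S₂/S₁ = (C_{A,2}/C_{A,1})^-2.
= (1.53/7.37)^(-2) = (0.2076)^(-2) = 23.2.
Selectivity toward R rises as C_A falls — low-concentration operation is favoured.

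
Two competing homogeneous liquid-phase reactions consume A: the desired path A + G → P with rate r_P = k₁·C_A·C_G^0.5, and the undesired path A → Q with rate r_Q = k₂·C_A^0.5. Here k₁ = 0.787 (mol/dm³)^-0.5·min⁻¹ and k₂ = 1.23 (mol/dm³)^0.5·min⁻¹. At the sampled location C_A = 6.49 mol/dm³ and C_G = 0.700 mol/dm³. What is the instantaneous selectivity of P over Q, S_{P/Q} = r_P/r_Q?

1.36

S_{P/Q} = r_P/r_Q = (k₁·C_A·C_G^0.5)/(k₂·C_A^0.5) = (k₁/k₂)·C_A^0.5·C_G^0.5.
= (0.787×6.490×0.7000^0.5) / (1.23×6.490^0.5) = 4.273/3.133 = 1.36.
Since the desired path is higher order in A, keeping C_A high (PFR or concentrated feed) favours P.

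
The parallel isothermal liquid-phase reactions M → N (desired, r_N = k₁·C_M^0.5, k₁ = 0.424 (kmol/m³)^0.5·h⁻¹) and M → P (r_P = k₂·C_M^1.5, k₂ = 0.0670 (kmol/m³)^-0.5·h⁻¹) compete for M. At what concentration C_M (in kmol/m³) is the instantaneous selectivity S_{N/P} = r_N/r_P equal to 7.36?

S_{N/P} = (k₁/k₂)·C_M⁻¹ ⇒ C_M = (S·k₂/k₁)^(-1).
= (7.36×0.0670/0.424)^(-1) = (1.163)^(-1) = 0.860 kmol/m³.

0.860 kmol/m³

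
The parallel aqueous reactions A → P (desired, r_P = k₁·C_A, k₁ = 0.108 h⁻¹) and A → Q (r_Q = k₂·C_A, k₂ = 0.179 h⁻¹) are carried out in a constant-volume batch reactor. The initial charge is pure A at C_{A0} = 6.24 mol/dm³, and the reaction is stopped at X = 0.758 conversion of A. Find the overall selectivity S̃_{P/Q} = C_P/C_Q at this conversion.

0.603

C_A = C_{A0}(1−X) = 1.510 mol/dm³.
Both paths are first order in A, so the instantaneous fraction to P is constant: dC_P/d(−C_A) = k₁/(k₁+k₂) = 0.3763.
C_P = 0.3763·(C_{A0}−C_A) = 0.3763×4.730 = 1.78 mol/dm³.
C_Q = (C_{A0}−C_A)−C_P = 2.950 mol/dm³; S̃_{P/Q} = 1.780/2.950 = 0.603.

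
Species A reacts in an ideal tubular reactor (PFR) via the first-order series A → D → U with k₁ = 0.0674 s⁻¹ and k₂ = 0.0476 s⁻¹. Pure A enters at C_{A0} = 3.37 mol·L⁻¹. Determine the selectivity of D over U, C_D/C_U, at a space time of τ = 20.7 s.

Solving the coupled first-order balances gives C_D(τ) = [k₁/(k₂−k₁)]·C_{A0}·(e^(−k₁τ) − e^(−k₂τ)).
e^(−k₁τ) = e^(−0.0674×20.7) = e^(−1.395) = 0.2478; e^(−k₂τ) = e^(−0.9853) = 0.3733.
C_D = 0.0674×3.37/(0.0476−0.0674) × (0.2478−0.3733) = (-11.47)×(-0.1255) = 1.440 mol·L⁻¹.
C_A = C_{A0}e^(−k₁τ) = 0.8350 mol·L⁻¹, so C_U = C_{A0}−C_A−C_D = 1.095 mol·L⁻¹; C_D/C_U = 1.32.

1.32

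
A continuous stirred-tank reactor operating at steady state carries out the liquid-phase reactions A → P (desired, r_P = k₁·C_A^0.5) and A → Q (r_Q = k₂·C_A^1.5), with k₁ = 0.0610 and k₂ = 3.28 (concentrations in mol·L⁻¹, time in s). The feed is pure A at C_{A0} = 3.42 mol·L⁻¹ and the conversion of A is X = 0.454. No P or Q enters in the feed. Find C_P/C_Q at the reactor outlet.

Exit C_A = C_{A0}(1−X) = 3.42×0.546 = 1.867 mol·L⁻¹.
Rates in a CSTR are evaluated at the outlet concentration: r_P = 0.0610×1.867^0.5 = 0.08336, r_Q = 3.28×1.867^1.5 = 8.370.
Overall selectivity = C_P/C_Q = r_Pτ/(r_Qτ) = r_P/r_Q = 0.00996.

0.00996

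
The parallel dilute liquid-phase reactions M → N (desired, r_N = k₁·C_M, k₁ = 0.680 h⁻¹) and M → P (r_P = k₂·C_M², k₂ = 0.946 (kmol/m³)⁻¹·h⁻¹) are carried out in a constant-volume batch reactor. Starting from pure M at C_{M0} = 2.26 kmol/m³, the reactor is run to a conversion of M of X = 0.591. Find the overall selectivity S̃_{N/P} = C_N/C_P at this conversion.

0.471

C_M = C_{M0}(1−X) = 0.9243 kmol/m³.
Along a PFR/batch, dC_N/dC_M = −r_N/(r_N+r_P) = −k₁/(k₁+k₂·C_M).
Integrating from C_{M0} to C_M: C_N = (0.680/0.946)·ln[(0.680+0.946·2.26)/(0.680+0.946·0.924)] = 0.7188·ln(2.818/1.554) = 0.4276 kmol/m³.
C_P = (C_{M0}−C_M)−C_N = 0.9080 kmol/m³; S̃_{N/P} = 0.4276/0.9080 = 0.471.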